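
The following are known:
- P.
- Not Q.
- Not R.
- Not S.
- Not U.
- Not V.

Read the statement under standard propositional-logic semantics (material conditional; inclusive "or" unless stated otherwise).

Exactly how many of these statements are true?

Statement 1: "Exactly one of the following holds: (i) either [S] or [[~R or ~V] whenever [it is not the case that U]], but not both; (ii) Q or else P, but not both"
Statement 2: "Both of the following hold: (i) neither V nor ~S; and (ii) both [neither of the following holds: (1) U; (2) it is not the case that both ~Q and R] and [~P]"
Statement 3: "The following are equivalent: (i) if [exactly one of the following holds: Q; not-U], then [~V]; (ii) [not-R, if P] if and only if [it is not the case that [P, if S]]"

0

Statement 1: Parsed as (S xor (not U -> (not R or not V))) xor (Q xor P)

not U = not False = True
not R = not False = True
not V = not False = True
not R or not V = True or True = True
not U -> (not R or not V) = True -> True = True
S xor (not U -> (not R or not V)) = False xor True = True
Q xor P = False xor True = True
(S xor (not U -> (not R or not V))) xor (Q xor P) = True xor True = False
Thus Statement 1 is false.

Statement 2: This is (V nor not S) and ((U nor (not Q nand R)) and not P).

not S = not False = True
V nor not S = False nor True = False
not Q = not False = True
not Q nand R = True nand False = True
U nor (not Q nand R) = False nor True = False
not P = not True = False
(U nor (not Q nand R)) and not P = False and False = False
(V nor not S) and ((U nor (not Q nand R)) and not P) = False and False = False
Thus Statement 2 is false.

Statement 3: This is ((Q xor not U) -> not V) iff ((P -> not R) iff not (S -> P)).

not U = not False = True
Q xor not U = False xor True = True
not V = not False = True
(Q xor not U) -> not V = True -> True = True
not R = not False = True
P -> not R = True -> True = True
S -> P = False -> True = True
not (S -> P) = not True = False
(P -> not R) iff not (S -> P) = True iff False = False
((Q xor not U) -> not V) iff ((P -> not R) iff not (S -> P)) = True iff False = False
Thus Statement 3 is false.

Count: 0.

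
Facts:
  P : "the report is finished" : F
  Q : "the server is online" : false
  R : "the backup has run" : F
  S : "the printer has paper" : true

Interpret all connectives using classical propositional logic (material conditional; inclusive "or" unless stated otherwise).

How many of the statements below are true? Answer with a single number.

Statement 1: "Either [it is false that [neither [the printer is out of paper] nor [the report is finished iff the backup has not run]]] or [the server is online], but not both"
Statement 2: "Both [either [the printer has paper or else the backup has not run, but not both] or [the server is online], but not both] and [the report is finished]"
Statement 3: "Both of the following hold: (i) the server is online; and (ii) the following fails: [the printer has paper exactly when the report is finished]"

Statement 1: Formalization: not (not S nor (P iff not R)) xor Q

not S = not True = False
not R = not False = True
P iff not R = False iff True = False
not S nor (P iff not R) = False nor False = True
not (not S nor (P iff not R)) = not True = False
not (not S nor (P iff not R)) xor Q = False xor False = False
So Statement 1 is false.

Statement 2: Parsed as ((S xor not R) xor Q) and P

not R = not False = True
S xor not R = True xor True = False
(S xor not R) xor Q = False xor False = False
((S xor not R) xor Q) and P = False and False = False
Hence Statement 2 is false.

Statement 3: In symbols: Q and not (S iff P)

S iff P = True iff False = False
not (S iff P) = not False = True
Q and not (S iff P) = False and True = False
Hence Statement 3 is false.

0 of the 3 statements are true (none).

0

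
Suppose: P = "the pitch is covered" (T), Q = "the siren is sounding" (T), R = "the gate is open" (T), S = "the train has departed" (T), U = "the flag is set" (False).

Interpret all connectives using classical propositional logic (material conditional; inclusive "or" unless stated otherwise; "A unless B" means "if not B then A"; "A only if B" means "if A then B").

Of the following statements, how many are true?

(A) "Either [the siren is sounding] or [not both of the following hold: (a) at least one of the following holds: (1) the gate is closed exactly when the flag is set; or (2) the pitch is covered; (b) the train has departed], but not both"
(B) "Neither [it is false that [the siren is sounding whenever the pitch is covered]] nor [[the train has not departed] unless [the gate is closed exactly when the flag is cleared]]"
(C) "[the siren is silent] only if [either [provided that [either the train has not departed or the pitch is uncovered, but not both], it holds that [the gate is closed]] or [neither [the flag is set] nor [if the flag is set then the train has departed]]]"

3

(A): This is Q xor (((not R iff U) or P) nand S).

not R = not True = False
not R iff U = False iff False = True
(not R iff U) or P = True or True = True
((not R iff U) or P) nand S = True nand True = False
Q xor (((not R iff U) or P) nand S) = True xor False = True
Hence (A) is true.

(B): Formalization: not (P -> Q) nor (not S or (not R iff not U))

P -> Q = True -> True = True
not (P -> Q) = not True = False
not S = not True = False
not R = not True = False
not U = not False = True
not R iff not U = False iff True = False
not S or (not R iff not U) = False or False = False
not (P -> Q) nor (not S or (not R iff not U)) = False nor False = True
Hence (B) is true.

(C): This is not Q -> (((not S xor not P) -> not R) or (U nor (U -> S))).

not Q = not True = False
not S = not True = False
not P = not True = False
not S xor not P = False xor False = False
not R = not True = False
(not S xor not P) -> not R = False -> False = True
U -> S = False -> True = True
U nor (U -> S) = False nor True = False
((not S xor not P) -> not R) or (U nor (U -> S)) = True or False = True
not Q -> (((not S xor not P) -> not R) or (U nor (U -> S))) = False -> True = True
So (C) is true.

Count: 3.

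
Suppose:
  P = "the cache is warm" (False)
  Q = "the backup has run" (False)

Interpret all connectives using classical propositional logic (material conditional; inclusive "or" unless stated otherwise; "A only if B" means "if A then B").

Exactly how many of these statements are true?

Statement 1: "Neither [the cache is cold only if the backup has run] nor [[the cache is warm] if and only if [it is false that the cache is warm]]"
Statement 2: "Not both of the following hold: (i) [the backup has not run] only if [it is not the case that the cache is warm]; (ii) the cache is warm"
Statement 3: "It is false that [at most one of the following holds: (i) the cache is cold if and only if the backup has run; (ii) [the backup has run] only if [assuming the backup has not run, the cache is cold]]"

Statement 1: Parsed as (¬P → Q) ↓ (P ↔ ¬P)

¬P = ¬F = T
¬P → Q = T → F = F
¬P = ¬F = T
P ↔ ¬P = F ↔ T = F
(¬P → Q) ↓ (P ↔ ¬P) = F ↓ F = T
So Statement 1 is true.

Statement 2: In symbols: (¬Q → ¬P) ↑ P

¬Q = ¬F = T
¬P = ¬F = T
¬Q → ¬P = T → T = T
(¬Q → ¬P) ↑ P = T ↑ F = T
So Statement 2 is true.

Statement 3: In symbols: ¬((¬P ↔ Q) ↑ (Q → (¬Q → ¬P)))

¬P = ¬F = T
¬P ↔ Q = T ↔ F = F
¬Q = ¬F = T
¬P = ¬F = T
¬Q → ¬P = T → T = T
Q → (¬Q → ¬P) = F → T = T
(¬P ↔ Q) ↑ (Q → (¬Q → ¬P)) = F ↑ T = T
¬((¬P ↔ Q) ↑ (Q → (¬Q → ¬P))) = ¬T = F
Hence Statement 3 is false.

Count: 2.

2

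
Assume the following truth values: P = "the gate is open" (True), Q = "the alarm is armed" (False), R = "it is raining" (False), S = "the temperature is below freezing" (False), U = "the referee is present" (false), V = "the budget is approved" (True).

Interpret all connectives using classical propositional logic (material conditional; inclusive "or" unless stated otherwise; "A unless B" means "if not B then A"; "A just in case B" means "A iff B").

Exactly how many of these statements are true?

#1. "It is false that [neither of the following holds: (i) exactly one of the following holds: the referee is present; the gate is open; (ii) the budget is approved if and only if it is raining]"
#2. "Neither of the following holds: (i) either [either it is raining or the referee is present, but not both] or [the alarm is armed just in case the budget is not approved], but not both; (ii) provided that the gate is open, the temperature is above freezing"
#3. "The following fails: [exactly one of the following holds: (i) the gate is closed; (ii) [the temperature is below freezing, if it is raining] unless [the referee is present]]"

#1: This is ~((U xor P) nor (V <-> R)).

U xor P = F xor T = T
V <-> R = T <-> F = F
(U xor P) nor (V <-> R) = T nor F = F
~((U xor P) nor (V <-> R)) = ~F = T
Hence #1 is true.

#2: Parsed as ((R xor U) xor (Q <-> ~V)) nor (P -> ~S)

R xor U = F xor F = F
~V = ~T = F
Q <-> ~V = F <-> F = T
(R xor U) xor (Q <-> ~V) = F xor T = T
~S = ~F = T
P -> ~S = T -> T = T
((R xor U) xor (Q <-> ~V)) nor (P -> ~S) = T nor T = F
Hence #2 is false.

#3: This is ~(~P xor ((R -> S) | U)).

~P = ~T = F
R -> S = F -> F = T
(R -> S) | U = T | F = T
~P xor ((R -> S) | U) = F xor T = T
~(~P xor ((R -> S) | U)) = ~T = F
Hence #3 is false.

True statements: 1.

1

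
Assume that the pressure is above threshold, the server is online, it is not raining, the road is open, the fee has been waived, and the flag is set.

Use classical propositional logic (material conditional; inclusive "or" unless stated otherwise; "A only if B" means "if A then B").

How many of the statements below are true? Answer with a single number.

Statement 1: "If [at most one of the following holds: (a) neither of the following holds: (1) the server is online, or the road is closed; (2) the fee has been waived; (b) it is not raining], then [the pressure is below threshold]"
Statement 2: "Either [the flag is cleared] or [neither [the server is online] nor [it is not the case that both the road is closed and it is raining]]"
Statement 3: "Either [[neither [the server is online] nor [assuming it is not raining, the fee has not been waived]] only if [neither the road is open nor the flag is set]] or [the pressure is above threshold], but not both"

0

Let Q = "the server is online" (T), S = "the road is closed" (F), U = "the fee has been waived" (T), R = "it is raining" (F), P = "the pressure is above threshold" (T), V = "the flag is set" (T).

Statement 1: Parsed as (((Q | S) nor U) nand ~R) -> ~P

Q | S = T | F = T
(Q | S) nor U = T nor T = F
~R = ~F = T
((Q | S) nor U) nand ~R = F nand T = T
~P = ~T = F
(((Q | S) nor U) nand ~R) -> ~P = T -> F = F
So Statement 1 is false.

Statement 2: In symbols: ~V | (Q nor (S nand R))

~V = ~T = F
S nand R = F nand F = T
Q nor (S nand R) = T nor T = F
~V | (Q nor (S nand R)) = F | F = F
Thus Statement 2 is false.

Statement 3: Formalization: ((Q nor (~R -> ~U)) -> (~S nor V)) xor P

~R = ~F = T
~U = ~T = F
~R -> ~U = T -> F = F
Q nor (~R -> ~U) = T nor F = F
~S = ~F = T
~S nor V = T nor T = F
(Q nor (~R -> ~U)) -> (~S nor V) = F -> F = T
((Q nor (~R -> ~U)) -> (~S nor V)) xor P = T xor T = F
Thus Statement 3 is false.

0 of the 3 statements are true (none).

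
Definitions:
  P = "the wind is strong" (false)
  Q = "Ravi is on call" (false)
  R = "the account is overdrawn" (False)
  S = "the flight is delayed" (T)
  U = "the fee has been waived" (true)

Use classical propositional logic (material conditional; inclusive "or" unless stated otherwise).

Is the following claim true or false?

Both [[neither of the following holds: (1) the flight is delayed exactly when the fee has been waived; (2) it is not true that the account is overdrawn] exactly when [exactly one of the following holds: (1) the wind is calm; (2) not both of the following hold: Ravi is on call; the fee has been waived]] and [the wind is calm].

Formalization: (((S iff U) nor not R) iff (not P xor (Q nand U))) and not P

S iff U = True iff True = True
not R = not False = True
(S iff U) nor not R = True nor True = False
not P = not False = True
Q nand U = False nand True = True
not P xor (Q nand U) = True xor True = False
((S iff U) nor not R) iff (not P xor (Q nand U)) = False iff False = True
not P = not False = True
(((S iff U) nor not R) iff (not P xor (Q nand U))) and not P = True and True = True

The statement is true.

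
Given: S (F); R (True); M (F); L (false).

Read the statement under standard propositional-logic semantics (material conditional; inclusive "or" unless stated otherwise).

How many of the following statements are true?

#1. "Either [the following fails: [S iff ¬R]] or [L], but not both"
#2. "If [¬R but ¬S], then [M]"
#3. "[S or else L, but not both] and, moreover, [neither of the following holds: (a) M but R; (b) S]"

1

#1: Formalization: not (S iff not R) xor L

not R = not True = False
S iff not R = False iff False = True
not (S iff not R) = not True = False
not (S iff not R) xor L = False xor False = False
Hence #1 is false.

#2: Formalization: (not R and not S) -> M

not R = not True = False
not S = not False = True
not R and not S = False and True = False
(not R and not S) -> M = False -> False = True
Thus #2 is true.

#3: Parsed as (S xor L) and ((M and R) nor S)

S xor L = False xor False = False
M and R = False and True = False
(M and R) nor S = False nor False = True
(S xor L) and ((M and R) nor S) = False and True = False
Hence #3 is false.

Count: 1.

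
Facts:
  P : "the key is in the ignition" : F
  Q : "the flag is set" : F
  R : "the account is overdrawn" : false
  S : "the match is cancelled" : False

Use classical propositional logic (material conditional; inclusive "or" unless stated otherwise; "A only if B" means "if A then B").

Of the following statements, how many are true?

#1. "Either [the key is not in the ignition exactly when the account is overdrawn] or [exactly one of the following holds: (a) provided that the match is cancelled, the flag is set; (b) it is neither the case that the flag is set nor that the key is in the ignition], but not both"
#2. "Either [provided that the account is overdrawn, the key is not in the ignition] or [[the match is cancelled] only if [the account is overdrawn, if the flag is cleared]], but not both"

0

#1: In symbols: (not P iff R) xor ((S -> Q) xor (Q nor P))

not P = not False = True
not P iff R = True iff False = False
S -> Q = False -> False = True
Q nor P = False nor False = True
(S -> Q) xor (Q nor P) = True xor True = False
(not P iff R) xor ((S -> Q) xor (Q nor P)) = False xor False = False
Hence #1 is false.

#2: Formalization: (R -> not P) xor (S -> (not Q -> R))

not P = not False = True
R -> not P = False -> True = True
not Q = not False = True
not Q -> R = True -> False = False
S -> (not Q -> R) = False -> False = True
(R -> not P) xor (S -> (not Q -> R)) = True xor True = False
So #2 is false.

Count: 0.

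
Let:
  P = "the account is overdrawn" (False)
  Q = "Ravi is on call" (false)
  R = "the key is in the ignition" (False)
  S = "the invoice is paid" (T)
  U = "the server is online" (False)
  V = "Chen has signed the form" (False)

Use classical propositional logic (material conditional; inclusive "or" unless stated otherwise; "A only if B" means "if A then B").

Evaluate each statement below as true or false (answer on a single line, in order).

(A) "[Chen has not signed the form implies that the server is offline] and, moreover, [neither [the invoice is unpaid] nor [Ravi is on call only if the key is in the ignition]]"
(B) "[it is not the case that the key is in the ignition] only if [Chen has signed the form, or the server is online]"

(A): Parsed as (~V -> ~U) & (~S nor (Q -> R))

~V = ~F = T
~U = ~F = T
~V -> ~U = T -> T = T
~S = ~T = F
Q -> R = F -> F = T
~S nor (Q -> R) = F nor T = F
(~V -> ~U) & (~S nor (Q -> R)) = T & F = F
Hence (A) is false.

(B): This is ~R -> (V | U).

~R = ~F = T
V | U = F | F = F
~R -> (V | U) = T -> F = F
So (B) is false.

(A) F, (B) F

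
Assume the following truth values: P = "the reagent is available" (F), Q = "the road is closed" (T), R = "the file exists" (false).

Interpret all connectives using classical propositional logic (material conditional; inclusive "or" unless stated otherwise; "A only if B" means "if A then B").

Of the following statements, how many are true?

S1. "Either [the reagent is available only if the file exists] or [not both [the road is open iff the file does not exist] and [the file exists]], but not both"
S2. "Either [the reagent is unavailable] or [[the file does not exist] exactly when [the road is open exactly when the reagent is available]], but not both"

S1: Parsed as (P -> R) xor ((not Q iff not R) nand R)

P -> R = False -> False = True
not Q = not True = False
not R = not False = True
not Q iff not R = False iff True = False
(not Q iff not R) nand R = False nand False = True
(P -> R) xor ((not Q iff not R) nand R) = True xor True = False
So S1 is false.

S2: In symbols: not P xor (not R iff (not Q iff P))

not P = not False = True
not R = not False = True
not Q = not True = False
not Q iff P = False iff False = True
not R iff (not Q iff P) = True iff True = True
not P xor (not R iff (not Q iff P)) = True xor True = False
Hence S2 is false.

0 of the 2 statements are true (none).

0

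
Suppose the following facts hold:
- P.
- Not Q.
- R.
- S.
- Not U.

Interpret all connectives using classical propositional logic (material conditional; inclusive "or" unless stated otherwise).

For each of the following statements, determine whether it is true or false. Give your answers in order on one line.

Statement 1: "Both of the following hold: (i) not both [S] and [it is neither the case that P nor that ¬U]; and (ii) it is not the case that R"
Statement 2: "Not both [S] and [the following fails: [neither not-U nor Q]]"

Statement 1 false / Statement 2 false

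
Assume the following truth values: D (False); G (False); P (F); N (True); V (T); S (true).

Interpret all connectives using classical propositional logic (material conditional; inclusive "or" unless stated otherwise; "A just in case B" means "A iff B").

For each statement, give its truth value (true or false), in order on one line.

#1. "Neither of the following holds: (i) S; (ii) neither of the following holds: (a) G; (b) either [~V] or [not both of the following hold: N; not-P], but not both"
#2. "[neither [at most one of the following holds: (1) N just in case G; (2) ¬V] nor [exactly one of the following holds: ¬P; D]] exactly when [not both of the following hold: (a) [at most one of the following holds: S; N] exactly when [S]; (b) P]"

#1: Parsed as S ↓ (G ↓ (¬V ⊕ (N ↑ ¬P)))

¬V = ¬T = F
¬P = ¬F = T
N ↑ ¬P = T ↑ T = F
¬V ⊕ (N ↑ ¬P) = F ⊕ F = F
G ↓ (¬V ⊕ (N ↑ ¬P)) = F ↓ F = T
S ↓ (G ↓ (¬V ⊕ (N ↑ ¬P))) = T ↓ T = F
So #1 is false.

#2: Parsed as (((N ↔ G) ↑ ¬V) ↓ (¬P ⊕ D)) ↔ (((S ↑ N) ↔ S) ↑ P)

N ↔ G = T ↔ F = F
¬V = ¬T = F
(N ↔ G) ↑ ¬V = F ↑ F = T
¬P = ¬F = T
¬P ⊕ D = T ⊕ F = T
((N ↔ G) ↑ ¬V) ↓ (¬P ⊕ D) = T ↓ T = F
S ↑ N = T ↑ T = F
(S ↑ N) ↔ S = F ↔ T = F
((S ↑ N) ↔ S) ↑ P = F ↑ F = T
(((N ↔ G) ↑ ¬V) ↓ (¬P ⊕ D)) ↔ (((S ↑ N) ↔ S) ↑ P) = F ↔ T = F
Thus #2 is false.

#1 F; #2 F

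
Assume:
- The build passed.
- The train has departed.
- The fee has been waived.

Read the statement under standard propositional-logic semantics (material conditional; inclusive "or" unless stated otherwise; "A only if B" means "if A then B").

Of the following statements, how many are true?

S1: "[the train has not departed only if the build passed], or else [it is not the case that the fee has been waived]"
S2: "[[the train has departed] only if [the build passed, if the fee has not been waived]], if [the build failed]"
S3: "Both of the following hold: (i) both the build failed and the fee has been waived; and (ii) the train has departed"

Let Q = "the train has departed" (T), P = "the build passed" (T), R = "the fee has been waived" (T).

S1: This is (¬Q → P) ∨ ¬R.

¬Q = ¬T = F
¬Q → P = F → T = T
¬R = ¬T = F
(¬Q → P) ∨ ¬R = T ∨ F = T
So S1 is true.

S2: In symbols: ¬P → (Q → (¬R → P))

¬P = ¬T = F
¬R = ¬T = F
¬R → P = F → T = T
Q → (¬R → P) = T → T = T
¬P → (Q → (¬R → P)) = F → T = T
Hence S2 is true.

S3: Formalization: (¬P ∧ R) ∧ Q

¬P = ¬T = F
¬P ∧ R = F ∧ T = F
(¬P ∧ R) ∧ Q = F ∧ T = F
Thus S3 is false.

True statements: 2 (S1, S2).

2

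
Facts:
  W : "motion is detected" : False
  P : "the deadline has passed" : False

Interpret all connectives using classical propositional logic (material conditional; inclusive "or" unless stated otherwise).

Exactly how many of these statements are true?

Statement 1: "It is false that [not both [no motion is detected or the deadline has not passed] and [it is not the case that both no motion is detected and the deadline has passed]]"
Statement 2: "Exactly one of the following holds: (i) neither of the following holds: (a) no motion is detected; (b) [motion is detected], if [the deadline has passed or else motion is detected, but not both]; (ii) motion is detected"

Statement 1: In symbols: ~((~W | ~P) nand (~W nand P))

~W = ~F = T
~P = ~F = T
~W | ~P = T | T = T
~W = ~F = T
~W nand P = T nand F = T
(~W | ~P) nand (~W nand P) = T nand T = F
~((~W | ~P) nand (~W nand P)) = ~F = T
So Statement 1 is true.

Statement 2: In symbols: (~W nor ((P xor W) -> W)) xor W

~W = ~F = T
P xor W = F xor F = F
(P xor W) -> W = F -> F = T
~W nor ((P xor W) -> W) = T nor T = F
(~W nor ((P xor W) -> W)) xor W = F xor F = F
Thus Statement 2 is false.

1 of the 2 statements is true (Statement 1).

1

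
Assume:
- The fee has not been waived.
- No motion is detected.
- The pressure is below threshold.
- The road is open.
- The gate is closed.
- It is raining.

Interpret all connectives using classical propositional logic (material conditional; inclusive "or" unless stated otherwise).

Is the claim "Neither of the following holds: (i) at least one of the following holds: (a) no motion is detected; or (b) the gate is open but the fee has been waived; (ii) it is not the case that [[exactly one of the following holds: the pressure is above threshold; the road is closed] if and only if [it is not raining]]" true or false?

False.

Let Q = "motion is detected" (F), U = "the gate is open" (F), P = "the fee has been waived" (F), R = "the pressure is above threshold" (F), S = "the road is closed" (F), V = "it is raining" (T).
Parsed as (~Q | (U & P)) nor ~((R xor S) <-> ~V)

~Q = ~F = T
U & P = F & F = F
~Q | (U & P) = T | F = T
R xor S = F xor F = F
~V = ~T = F
(R xor S) <-> ~V = F <-> F = T
~((R xor S) <-> ~V) = ~T = F
(~Q | (U & P)) nor ~((R xor S) <-> ~V) = T nor F = F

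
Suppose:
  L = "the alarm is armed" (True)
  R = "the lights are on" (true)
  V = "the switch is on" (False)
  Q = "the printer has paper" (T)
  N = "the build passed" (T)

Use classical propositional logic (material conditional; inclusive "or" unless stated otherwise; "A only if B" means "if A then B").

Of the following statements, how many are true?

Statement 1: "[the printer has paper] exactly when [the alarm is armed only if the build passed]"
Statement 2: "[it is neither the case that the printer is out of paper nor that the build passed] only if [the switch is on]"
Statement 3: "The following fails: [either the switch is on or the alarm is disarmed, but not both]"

3

Statement 1: This is Q <-> (L -> N).

L -> N = T -> T = T
Q <-> (L -> N) = T <-> T = T
So Statement 1 is true.

Statement 2: Formalization: (~Q nor N) -> V

~Q = ~T = F
~Q nor N = F nor T = F
(~Q nor N) -> V = F -> F = T
Thus Statement 2 is true.

Statement 3: This is ~(V xor ~L).

~L = ~T = F
V xor ~L = F xor F = F
~(V xor ~L) = ~F = T
So Statement 3 is true.

3 of the 3 statements are true (Statement 1, Statement 2, Statement 3).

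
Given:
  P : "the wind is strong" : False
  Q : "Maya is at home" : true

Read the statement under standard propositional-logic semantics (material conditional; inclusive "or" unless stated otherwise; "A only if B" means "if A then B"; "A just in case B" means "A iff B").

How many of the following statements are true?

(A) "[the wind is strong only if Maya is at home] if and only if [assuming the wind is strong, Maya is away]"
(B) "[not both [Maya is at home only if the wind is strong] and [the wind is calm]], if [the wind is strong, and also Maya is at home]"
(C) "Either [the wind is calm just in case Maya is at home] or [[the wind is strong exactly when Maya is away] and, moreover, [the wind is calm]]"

(A): In symbols: (P → Q) ↔ (P → ¬Q)

P → Q = F → T = T
¬Q = ¬T = F
P → ¬Q = F → F = T
(P → Q) ↔ (P → ¬Q) = T ↔ T = T
Thus (A) is true.

(B): Parsed as (P ∧ Q) → ((Q → P) ↑ ¬P)

P ∧ Q = F ∧ T = F
Q → P = T → F = F
¬P = ¬F = T
(Q → P) ↑ ¬P = F ↑ T = T
(P ∧ Q) → ((Q → P) ↑ ¬P) = F → T = T
Hence (B) is true.

(C): In symbols: (¬P ↔ Q) ∨ ((P ↔ ¬Q) ∧ ¬P)

¬P = ¬F = T
¬P ↔ Q = T ↔ T = T
¬Q = ¬T = F
P ↔ ¬Q = F ↔ F = T
¬P = ¬F = T
(P ↔ ¬Q) ∧ ¬P = T ∧ T = T
(¬P ↔ Q) ∨ ((P ↔ ¬Q) ∧ ¬P) = T ∨ T = T
Thus (C) is true.

Count: 3.

3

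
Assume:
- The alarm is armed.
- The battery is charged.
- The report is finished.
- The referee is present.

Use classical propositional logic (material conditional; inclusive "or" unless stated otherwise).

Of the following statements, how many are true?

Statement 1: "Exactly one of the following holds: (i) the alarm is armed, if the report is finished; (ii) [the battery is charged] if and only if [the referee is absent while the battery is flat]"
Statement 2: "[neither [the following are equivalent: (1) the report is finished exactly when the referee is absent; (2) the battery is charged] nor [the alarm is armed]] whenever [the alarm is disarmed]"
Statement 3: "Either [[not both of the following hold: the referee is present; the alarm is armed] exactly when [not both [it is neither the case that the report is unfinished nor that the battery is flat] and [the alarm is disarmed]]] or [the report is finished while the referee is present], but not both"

Let L = "the report is finished" (T), N = "the alarm is armed" (T), M = "the battery is charged" (T), D = "the referee is present" (T).

Statement 1: Parsed as (L → N) ⊕ (M ↔ (¬D ∧ ¬M))

L → N = T → T = T
¬D = ¬T = F
¬M = ¬T = F
¬D ∧ ¬M = F ∧ F = F
M ↔ (¬D ∧ ¬M) = T ↔ F = F
(L → N) ⊕ (M ↔ (¬D ∧ ¬M)) = T ⊕ F = T
Thus Statement 1 is true.

Statement 2: Formalization: ¬N → (((L ↔ ¬D) ↔ M) ↓ N)

¬N = ¬T = F
¬D = ¬T = F
L ↔ ¬D = T ↔ F = F
(L ↔ ¬D) ↔ M = F ↔ T = F
((L ↔ ¬D) ↔ M) ↓ N = F ↓ T = F
¬N → (((L ↔ ¬D) ↔ M) ↓ N) = F → F = T
Hence Statement 2 is true.

Statement 3: In symbols: ((D ↑ N) ↔ ((¬L ↓ ¬M) ↑ ¬N)) ⊕ (L ∧ D)

D ↑ N = T ↑ T = F
¬L = ¬T = F
¬M = ¬T = F
¬L ↓ ¬M = F ↓ F = T
¬N = ¬T = F
(¬L ↓ ¬M) ↑ ¬N = T ↑ F = T
(D ↑ N) ↔ ((¬L ↓ ¬M) ↑ ¬N) = F ↔ T = F
L ∧ D = T ∧ T = T
((D ↑ N) ↔ ((¬L ↓ ¬M) ↑ ¬N)) ⊕ (L ∧ D) = F ⊕ T = T
Thus Statement 3 is true.

Count: 3.

3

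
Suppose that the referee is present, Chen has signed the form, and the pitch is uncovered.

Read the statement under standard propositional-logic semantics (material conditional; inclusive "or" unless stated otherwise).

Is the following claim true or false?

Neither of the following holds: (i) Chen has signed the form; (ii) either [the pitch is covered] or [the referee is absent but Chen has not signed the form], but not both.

The statement is false.

Let Q = "Chen has signed the form" (True), R = "the pitch is covered" (False), P = "the referee is present" (True).
Parsed as Q nor (R xor (not P and not Q))

not P = not True = False
not Q = not True = False
not P and not Q = False and False = False
R xor (not P and not Q) = False xor False = False
Q nor (R xor (not P and not Q)) = True nor False = False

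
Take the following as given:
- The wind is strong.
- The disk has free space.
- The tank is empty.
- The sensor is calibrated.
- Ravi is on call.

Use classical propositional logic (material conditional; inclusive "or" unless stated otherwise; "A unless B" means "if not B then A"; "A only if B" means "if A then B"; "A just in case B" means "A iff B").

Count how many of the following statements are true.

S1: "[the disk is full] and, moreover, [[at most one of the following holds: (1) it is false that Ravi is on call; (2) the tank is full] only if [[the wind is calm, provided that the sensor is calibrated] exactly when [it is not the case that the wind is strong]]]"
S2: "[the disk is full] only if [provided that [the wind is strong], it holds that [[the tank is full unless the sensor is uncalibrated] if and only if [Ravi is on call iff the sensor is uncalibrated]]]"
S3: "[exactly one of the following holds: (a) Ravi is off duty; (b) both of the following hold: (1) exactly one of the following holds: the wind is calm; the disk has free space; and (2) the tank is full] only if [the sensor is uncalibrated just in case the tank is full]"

2

Let Q = "the disk is full" (F), U = "Ravi is on call" (T), R = "the tank is full" (F), S = "the sensor is calibrated" (T), P = "the wind is strong" (T).

S1: In symbols: Q ∧ ((¬U ↑ R) → ((S → ¬P) ↔ ¬P))

¬U = ¬T = F
¬U ↑ R = F ↑ F = T
¬P = ¬T = F
S → ¬P = T → F = F
¬P = ¬T = F
(S → ¬P) ↔ ¬P = F ↔ F = T
(¬U ↑ R) → ((S → ¬P) ↔ ¬P) = T → T = T
Q ∧ ((¬U ↑ R) → ((S → ¬P) ↔ ¬P)) = F ∧ T = F
Hence S1 is false.

S2: Formalization: Q → (P → ((R ∨ ¬S) ↔ (U ↔ ¬S)))

¬S = ¬T = F
R ∨ ¬S = F ∨ F = F
¬S = ¬T = F
U ↔ ¬S = T ↔ F = F
(R ∨ ¬S) ↔ (U ↔ ¬S) = F ↔ F = T
P → ((R ∨ ¬S) ↔ (U ↔ ¬S)) = T → T = T
Q → (P → ((R ∨ ¬S) ↔ (U ↔ ¬S))) = F → T = T
Thus S2 is true.

S3: This is (¬U ⊕ ((¬P ⊕ ¬Q) ∧ R)) → (¬S ↔ R).

¬U = ¬T = F
¬P = ¬T = F
¬Q = ¬F = T
¬P ⊕ ¬Q = F ⊕ T = T
(¬P ⊕ ¬Q) ∧ R = T ∧ F = F
¬U ⊕ ((¬P ⊕ ¬Q) ∧ R) = F ⊕ F = F
¬S = ¬T = F
¬S ↔ R = F ↔ F = T
(¬U ⊕ ((¬P ⊕ ¬Q) ∧ R)) → (¬S ↔ R) = F → T = T
So S3 is true.

True statements: 2 (S2, S3).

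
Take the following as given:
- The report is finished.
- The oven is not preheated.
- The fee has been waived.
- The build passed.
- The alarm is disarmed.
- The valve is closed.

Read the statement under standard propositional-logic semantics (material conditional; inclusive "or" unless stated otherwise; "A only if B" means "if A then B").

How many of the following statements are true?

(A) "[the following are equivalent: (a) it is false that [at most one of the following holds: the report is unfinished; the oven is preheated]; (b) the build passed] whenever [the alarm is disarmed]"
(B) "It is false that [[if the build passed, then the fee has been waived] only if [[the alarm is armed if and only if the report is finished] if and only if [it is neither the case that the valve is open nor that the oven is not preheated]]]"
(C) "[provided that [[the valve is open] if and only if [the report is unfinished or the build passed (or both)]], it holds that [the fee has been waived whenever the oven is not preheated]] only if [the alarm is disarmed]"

1

Let Q = "the alarm is armed" (F), S = "the report is finished" (T), N = "the oven is preheated" (F), V = "the build passed" (T), G = "the fee has been waived" (T), K = "the valve is open" (F).

(A): Parsed as ¬Q → (¬(¬S ↑ N) ↔ V)

¬Q = ¬F = T
¬S = ¬T = F
¬S ↑ N = F ↑ F = T
¬(¬S ↑ N) = ¬T = F
¬(¬S ↑ N) ↔ V = F ↔ T = F
¬Q → (¬(¬S ↑ N) ↔ V) = T → F = F
Hence (A) is false.

(B): This is ¬((V → G) → ((Q ↔ S) ↔ (K ↓ ¬N))).

V → G = T → T = T
Q ↔ S = F ↔ T = F
¬N = ¬F = T
K ↓ ¬N = F ↓ T = F
(Q ↔ S) ↔ (K ↓ ¬N) = F ↔ F = T
(V → G) → ((Q ↔ S) ↔ (K ↓ ¬N)) = T → T = T
¬((V → G) → ((Q ↔ S) ↔ (K ↓ ¬N))) = ¬T = F
Hence (B) is false.

(C): Parsed as ((K ↔ (¬S ∨ V)) → (¬N → G)) → ¬Q

¬S = ¬T = F
¬S ∨ V = F ∨ T = T
K ↔ (¬S ∨ V) = F ↔ T = F
¬N = ¬F = T
¬N → G = T → T = T
(K ↔ (¬S ∨ V)) → (¬N → G) = F → T = T
¬Q = ¬F = T
((K ↔ (¬S ∨ V)) → (¬N → G)) → ¬Q = T → T = T
Thus (C) is true.

1 of the 3 statements is true ((C)).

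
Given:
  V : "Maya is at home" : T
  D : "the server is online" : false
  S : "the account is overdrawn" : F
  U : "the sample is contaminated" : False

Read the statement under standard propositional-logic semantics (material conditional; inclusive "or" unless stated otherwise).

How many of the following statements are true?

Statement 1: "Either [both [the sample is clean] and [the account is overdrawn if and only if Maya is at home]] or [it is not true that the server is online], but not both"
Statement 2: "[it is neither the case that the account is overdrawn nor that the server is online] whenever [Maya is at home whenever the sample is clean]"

2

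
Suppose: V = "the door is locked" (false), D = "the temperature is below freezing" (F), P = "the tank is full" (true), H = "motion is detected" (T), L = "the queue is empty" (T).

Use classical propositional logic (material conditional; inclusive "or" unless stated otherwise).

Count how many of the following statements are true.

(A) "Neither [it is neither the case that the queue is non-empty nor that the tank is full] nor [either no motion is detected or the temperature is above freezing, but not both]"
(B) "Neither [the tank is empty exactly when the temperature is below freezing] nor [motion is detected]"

(A): Parsed as (not L nor P) nor (not H xor not D)

not L = not True = False
not L nor P = False nor True = False
not H = not True = False
not D = not False = True
not H xor not D = False xor True = True
(not L nor P) nor (not H xor not D) = False nor True = False
Thus (A) is false.

(B): Parsed as (not P iff D) nor H

not P = not True = False
not P iff D = False iff False = True
(not P iff D) nor H = True nor True = False
So (B) is false.

0 of the 2 statements are true (none).

0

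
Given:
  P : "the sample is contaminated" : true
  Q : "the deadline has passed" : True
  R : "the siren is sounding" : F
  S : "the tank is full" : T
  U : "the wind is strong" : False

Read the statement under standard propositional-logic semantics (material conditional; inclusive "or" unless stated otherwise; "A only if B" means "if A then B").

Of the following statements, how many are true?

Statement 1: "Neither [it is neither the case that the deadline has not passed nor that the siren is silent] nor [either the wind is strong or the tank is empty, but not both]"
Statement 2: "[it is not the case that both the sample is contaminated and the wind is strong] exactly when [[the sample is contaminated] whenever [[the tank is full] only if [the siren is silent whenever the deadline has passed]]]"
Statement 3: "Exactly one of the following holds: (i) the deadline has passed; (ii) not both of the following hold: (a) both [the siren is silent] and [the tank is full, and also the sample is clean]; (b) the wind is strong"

2

Statement 1: Formalization: (¬Q ↓ ¬R) ↓ (U ⊕ ¬S)

¬Q = ¬T = F
¬R = ¬F = T
¬Q ↓ ¬R = F ↓ T = F
¬S = ¬T = F
U ⊕ ¬S = F ⊕ F = F
(¬Q ↓ ¬R) ↓ (U ⊕ ¬S) = F ↓ F = T
So Statement 1 is true.

Statement 2: In symbols: (P ↑ U) ↔ ((S → (Q → ¬R)) → P)

P ↑ U = T ↑ F = T
¬R = ¬F = T
Q → ¬R = T → T = T
S → (Q → ¬R) = T → T = T
(S → (Q → ¬R)) → P = T → T = T
(P ↑ U) ↔ ((S → (Q → ¬R)) → P) = T ↔ T = T
Thus Statement 2 is true.

Statement 3: Parsed as Q ⊕ ((¬R ∧ (S ∧ ¬P)) ↑ U)

¬R = ¬F = T
¬P = ¬T = F
S ∧ ¬P = T ∧ F = F
¬R ∧ (S ∧ ¬P) = T ∧ F = F
(¬R ∧ (S ∧ ¬P)) ↑ U = F ↑ F = T
Q ⊕ ((¬R ∧ (S ∧ ¬P)) ↑ U) = T ⊕ T = F
Thus Statement 3 is false.

True statements: 2 (Statement 1, Statement 2).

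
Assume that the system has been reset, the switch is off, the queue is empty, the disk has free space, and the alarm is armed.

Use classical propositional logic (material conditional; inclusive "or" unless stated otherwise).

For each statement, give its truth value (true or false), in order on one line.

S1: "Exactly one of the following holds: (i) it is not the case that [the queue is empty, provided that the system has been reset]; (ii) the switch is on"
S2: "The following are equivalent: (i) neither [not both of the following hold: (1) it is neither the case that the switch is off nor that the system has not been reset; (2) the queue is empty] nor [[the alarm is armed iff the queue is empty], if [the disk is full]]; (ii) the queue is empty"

Let P = "the system has been reset" (True), R = "the queue is empty" (True), Q = "the switch is on" (False), S = "the disk is full" (False), U = "the alarm is armed" (True).

S1: Formalization: not (P -> R) xor Q

P -> R = True -> True = True
not (P -> R) = not True = False
not (P -> R) xor Q = False xor False = False
Hence S1 is false.

S2: This is (((not Q nor not P) nand R) nor (S -> (U iff R))) iff R.

not Q = not False = True
not P = not True = False
not Q nor not P = True nor False = False
(not Q nor not P) nand R = False nand True = True
U iff R = True iff True = True
S -> (U iff R) = False -> True = True
((not Q nor not P) nand R) nor (S -> (U iff R)) = True nor True = False
(((not Q nor not P) nand R) nor (S -> (U iff R))) iff R = False iff True = False
Thus S2 is false.

S1 F / S2 F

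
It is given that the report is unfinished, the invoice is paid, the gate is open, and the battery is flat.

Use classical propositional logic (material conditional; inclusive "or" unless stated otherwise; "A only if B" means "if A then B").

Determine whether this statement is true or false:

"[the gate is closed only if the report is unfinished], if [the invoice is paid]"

Let G = "the invoice is paid" (True), H = "the gate is open" (True), V = "the report is finished" (False).
This is G -> (not H -> not V).

not H = not True = False
not V = not False = True
not H -> not V = False -> True = True
G -> (not H -> not V) = True -> True = True

True.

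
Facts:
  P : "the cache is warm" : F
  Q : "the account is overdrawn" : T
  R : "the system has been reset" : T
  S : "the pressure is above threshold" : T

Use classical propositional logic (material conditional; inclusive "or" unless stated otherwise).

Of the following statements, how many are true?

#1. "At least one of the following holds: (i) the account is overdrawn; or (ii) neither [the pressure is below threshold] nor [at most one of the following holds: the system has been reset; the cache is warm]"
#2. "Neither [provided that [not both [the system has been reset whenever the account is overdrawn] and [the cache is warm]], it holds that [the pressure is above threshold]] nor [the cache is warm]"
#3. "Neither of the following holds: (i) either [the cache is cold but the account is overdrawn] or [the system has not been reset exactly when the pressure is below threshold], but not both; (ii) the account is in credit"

2

#1: Parsed as Q or (not S nor (R nand P))

not S = not True = False
R nand P = True nand False = True
not S nor (R nand P) = False nor True = False
Q or (not S nor (R nand P)) = True or False = True
Thus #1 is true.

#2: In symbols: (((Q -> R) nand P) -> S) nor P

Q -> R = True -> True = True
(Q -> R) nand P = True nand False = True
((Q -> R) nand P) -> S = True -> True = True
(((Q -> R) nand P) -> S) nor P = True nor False = False
So #2 is false.

#3: Formalization: ((not P and Q) xor (not R iff not S)) nor not Q

not P = not False = True
not P and Q = True and True = True
not R = not True = False
not S = not True = False
not R iff not S = False iff False = True
(not P and Q) xor (not R iff not S) = True xor True = False
not Q = not True = False
((not P and Q) xor (not R iff not S)) nor not Q = False nor False = True
So #3 is true.

2 of the 3 statements are true (#1, #3).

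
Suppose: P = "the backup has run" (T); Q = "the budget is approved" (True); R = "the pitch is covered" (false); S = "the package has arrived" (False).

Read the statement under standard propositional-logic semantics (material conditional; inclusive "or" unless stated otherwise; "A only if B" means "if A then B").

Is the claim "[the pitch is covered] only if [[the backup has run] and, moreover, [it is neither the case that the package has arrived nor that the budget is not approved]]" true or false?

true

This is R → (P ∧ (S ↓ ¬Q)).

¬Q = ¬T = F
S ↓ ¬Q = F ↓ F = T
P ∧ (S ↓ ¬Q) = T ∧ T = T
R → (P ∧ (S ↓ ¬Q)) = F → T = T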